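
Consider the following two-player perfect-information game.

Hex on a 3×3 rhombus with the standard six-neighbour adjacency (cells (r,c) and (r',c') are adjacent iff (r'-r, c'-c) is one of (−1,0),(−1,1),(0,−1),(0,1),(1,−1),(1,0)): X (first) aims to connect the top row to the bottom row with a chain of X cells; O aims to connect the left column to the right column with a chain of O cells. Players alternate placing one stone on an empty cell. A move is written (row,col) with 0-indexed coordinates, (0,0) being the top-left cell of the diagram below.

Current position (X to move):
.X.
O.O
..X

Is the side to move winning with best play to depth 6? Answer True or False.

p1 X@[.X./O.O/..X]: (0,0)[XX./O.O/..X]-1 (0,2)[.XX/O.O/..X]-1 (1,1)[.X./OXO/..X]+1* (2,0)[.X./O.O/X.X]-1 (2,1)[.X./O.O/.XX]-1
p2 O@[.X./OXO/..X]: (0,0)[OX./OXO/..X]-1* (0,2)[.XO/OXO/..X]-1 (2,0)[.X./OXO/O.X]-1 (2,1)[.X./OXO/.OX]-1
p3 X@[OX./OXO/..X]: (0,2)[OXX/OXO/..X]+1* (2,0)[OX./OXO/X.X]+1 (2,1)[OX./OXO/.XX]+1
p4 O@[OXX/OXO/..X]: (2,0)[OXX/OXO/O.X]-1* (2,1)[OXX/OXO/.OX]-1
p5 X@[OXX/OXO/O.X]: (2,1)[OXX/OXO/OXX]+1*
p6 O@[OXX/OXO/OXX] terminal -1; root [.X./O.O/..X] d6

X winning at [.X./O.O/..X]: True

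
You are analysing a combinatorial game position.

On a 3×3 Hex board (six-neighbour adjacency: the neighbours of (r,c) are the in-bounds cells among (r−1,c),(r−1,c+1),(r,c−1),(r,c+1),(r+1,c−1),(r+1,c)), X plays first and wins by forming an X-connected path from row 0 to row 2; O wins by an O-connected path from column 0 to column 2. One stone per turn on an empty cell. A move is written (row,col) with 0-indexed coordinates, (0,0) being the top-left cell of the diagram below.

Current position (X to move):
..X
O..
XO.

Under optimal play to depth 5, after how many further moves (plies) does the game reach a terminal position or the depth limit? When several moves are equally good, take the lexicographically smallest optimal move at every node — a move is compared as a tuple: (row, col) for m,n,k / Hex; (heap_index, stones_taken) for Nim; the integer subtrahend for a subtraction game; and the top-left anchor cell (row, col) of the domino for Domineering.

PV length from [..X/O../XO.]: 1 ply

ply 1, X at ..X/O../XO. | (0,0)=-1→X.X/O../XO.; (0,1)=-1→.XX/O../XO.; (1,1)=+1→..X/OX./XO.*; (1,2)=+1→..X/O.X/XO.; (2,2)=+1→..X/O../XOX
ply 2: ..X/OX./XO. is terminal -1 (O); from ..X/O../XO. depth 5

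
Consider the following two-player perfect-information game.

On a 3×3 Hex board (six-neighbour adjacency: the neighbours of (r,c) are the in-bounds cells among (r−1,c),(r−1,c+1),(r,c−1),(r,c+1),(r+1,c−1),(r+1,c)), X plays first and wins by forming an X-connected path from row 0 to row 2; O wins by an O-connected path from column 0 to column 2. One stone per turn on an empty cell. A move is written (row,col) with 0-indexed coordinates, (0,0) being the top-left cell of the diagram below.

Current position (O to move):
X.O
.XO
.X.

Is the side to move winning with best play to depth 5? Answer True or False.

ply 1, O at X.O/.XO/.X. | (0,1)=-1→XOO/.XO/.X.*; (1,0)=-1→X.O/OXO/.X.; (2,0)=-1→X.O/.XO/OX.; (2,2)=-1→X.O/.XO/.XO
ply 2, X at XOO/.XO/.X. | (1,0)=+1→XOO/XXO/.X.*; (2,0)=-1→XOO/.XO/XX.; (2,2)=-1→XOO/.XO/.XX
ply 3: XOO/XXO/.X. is terminal -1 (O); from X.O/.XO/.X. depth 5

O winning at [X.O/.XO/.X.]: False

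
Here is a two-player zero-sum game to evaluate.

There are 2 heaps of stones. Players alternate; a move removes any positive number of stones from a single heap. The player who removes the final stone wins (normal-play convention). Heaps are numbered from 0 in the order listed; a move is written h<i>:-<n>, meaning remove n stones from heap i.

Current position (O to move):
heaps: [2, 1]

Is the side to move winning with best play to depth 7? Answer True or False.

[(2,1)] O move#1: h0:-1:+1/(1,1)*, h0:-2:-1/(0,1), h1:-1:-1/(2,0)
[(1,1)] X move#2: h0:-1:-1/(0,1)*, h1:-1:-1/(1,0)
[(0,1)] O move#3: h1:-1:+1/(0,0)*
[(0,0)] end (terminal -1, X#4); searched (2,1) to 7

O winning at [(2,1)]: True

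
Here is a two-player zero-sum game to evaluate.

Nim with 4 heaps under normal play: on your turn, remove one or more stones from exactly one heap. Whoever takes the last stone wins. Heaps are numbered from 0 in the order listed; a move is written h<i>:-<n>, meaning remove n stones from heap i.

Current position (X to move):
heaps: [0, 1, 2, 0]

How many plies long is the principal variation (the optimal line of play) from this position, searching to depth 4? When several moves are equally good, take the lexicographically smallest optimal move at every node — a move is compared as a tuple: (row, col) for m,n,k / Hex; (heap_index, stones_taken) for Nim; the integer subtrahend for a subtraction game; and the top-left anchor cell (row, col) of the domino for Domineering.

PV length from [(0,1,2,0)]: 3 plies

ply 1, X at (0,1,2,0) | h1:-1=-1→(0,0,2,0); h2:-1=+1→(0,1,1,0)*; h2:-2=-1→(0,1,0,0)
ply 2, O at (0,1,1,0) | h1:-1=-1→(0,0,1,0)*; h2:-1=-1→(0,1,0,0)
ply 3, X at (0,0,1,0) | h2:-1=+1→(0,0,0,0)*
ply 4: (0,0,0,0) is terminal -1 (O); from (0,1,2,0) depth 4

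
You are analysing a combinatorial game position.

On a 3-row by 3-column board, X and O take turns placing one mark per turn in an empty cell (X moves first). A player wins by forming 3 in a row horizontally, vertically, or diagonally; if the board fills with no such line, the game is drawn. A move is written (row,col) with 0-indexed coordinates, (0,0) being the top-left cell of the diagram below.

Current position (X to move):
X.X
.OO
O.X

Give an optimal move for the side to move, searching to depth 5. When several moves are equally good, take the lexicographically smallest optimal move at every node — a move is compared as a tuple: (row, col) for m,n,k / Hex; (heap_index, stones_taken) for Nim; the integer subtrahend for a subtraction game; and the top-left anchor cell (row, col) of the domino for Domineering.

p1 X@[X.X/.OO/O.X]: (0,1)[XXX/.OO/O.X]+1* (1,0)[X.X/XOO/O.X]+0 (2,1)[X.X/.OO/OXX]-1
p2 O@[XXX/.OO/O.X] terminal -1; root [X.X/.OO/O.X] d5

X's best at [X.X/.OO/O.X]: (0,1)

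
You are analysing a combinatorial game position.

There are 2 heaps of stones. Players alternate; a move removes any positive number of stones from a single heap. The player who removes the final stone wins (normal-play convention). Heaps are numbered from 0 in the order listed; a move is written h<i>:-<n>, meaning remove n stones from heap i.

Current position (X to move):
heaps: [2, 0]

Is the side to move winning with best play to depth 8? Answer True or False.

p1 X@[(2,0)]: h0:-1[(1,0)]-1 h0:-2[(0,0)]+1*
p2 O@[(0,0)] terminal -1; root [(2,0)] d8

X winning at [(2,0)]: True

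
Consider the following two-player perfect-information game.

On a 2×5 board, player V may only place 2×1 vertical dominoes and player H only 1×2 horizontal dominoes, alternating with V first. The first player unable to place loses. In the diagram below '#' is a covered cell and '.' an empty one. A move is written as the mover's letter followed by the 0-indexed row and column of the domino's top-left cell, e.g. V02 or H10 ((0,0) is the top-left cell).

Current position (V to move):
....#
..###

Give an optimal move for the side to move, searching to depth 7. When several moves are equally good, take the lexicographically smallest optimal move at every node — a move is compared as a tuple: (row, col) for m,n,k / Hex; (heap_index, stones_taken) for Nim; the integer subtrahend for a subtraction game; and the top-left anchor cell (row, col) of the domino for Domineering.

V's best at [....#/..###]: V01

p1 V@[....#/..###]: V00[#...#/#.###]-1 V01[.#..#/.####]+1*
p2 H@[.#..#/.####]: H02[.####/.####]-1*
p3 V@[.####/.####]: V00[#####/#####]+1*
p4 H@[#####/#####] terminal -1; root [....#/..###] d7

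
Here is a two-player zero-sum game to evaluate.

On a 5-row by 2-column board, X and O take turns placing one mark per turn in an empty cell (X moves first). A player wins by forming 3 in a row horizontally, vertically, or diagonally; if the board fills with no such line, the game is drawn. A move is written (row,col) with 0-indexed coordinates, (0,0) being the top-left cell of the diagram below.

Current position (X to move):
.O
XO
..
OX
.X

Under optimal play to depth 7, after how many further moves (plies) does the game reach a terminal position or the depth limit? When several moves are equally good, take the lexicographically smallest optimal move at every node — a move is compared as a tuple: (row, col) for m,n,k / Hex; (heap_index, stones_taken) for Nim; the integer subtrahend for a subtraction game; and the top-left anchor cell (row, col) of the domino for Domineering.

p1 X@[.O/XO/../OX/.X]: (0,0)[XO/XO/../OX/.X]-1 (2,0)[.O/XO/X./OX/.X]-1 (2,1)[.O/XO/.X/OX/.X]+1* (4,0)[.O/XO/../OX/XX]-1
p2 O@[.O/XO/.X/OX/.X] terminal -1; root [.O/XO/../OX/.X] d7

PV length from [.O/XO/../OX/.X]: 1 ply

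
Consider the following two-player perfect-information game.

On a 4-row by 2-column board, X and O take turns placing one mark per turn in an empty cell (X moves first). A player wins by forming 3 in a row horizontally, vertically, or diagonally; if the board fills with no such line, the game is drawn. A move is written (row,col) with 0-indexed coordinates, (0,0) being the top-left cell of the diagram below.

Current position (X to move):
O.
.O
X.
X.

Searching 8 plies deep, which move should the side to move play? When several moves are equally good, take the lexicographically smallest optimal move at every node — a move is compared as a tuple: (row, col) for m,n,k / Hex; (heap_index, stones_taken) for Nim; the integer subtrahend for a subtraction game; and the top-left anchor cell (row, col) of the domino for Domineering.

X's best at [O./.O/X./X.]: (1,0)

[O./.O/X./X.] X move#1: (0,1):+0/OX/.O/X./X., (1,0):+1/O./XO/X./X.*, (2,1):+0/O./.O/XX/X., (3,1):+0/O./.O/X./XX
[O./XO/X./X.] end (terminal -1, O#2); searched O./.O/X./X. to 8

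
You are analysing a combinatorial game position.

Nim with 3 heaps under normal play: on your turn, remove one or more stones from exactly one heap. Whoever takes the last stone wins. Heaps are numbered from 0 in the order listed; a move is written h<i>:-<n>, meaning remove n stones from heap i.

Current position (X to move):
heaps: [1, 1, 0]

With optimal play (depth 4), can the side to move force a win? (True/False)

X winning at [(1,1,0)]: False

p1 X@[(1,1,0)]: h0:-1[(0,1,0)]-1* h1:-1[(1,0,0)]-1
p2 O@[(0,1,0)]: h1:-1[(0,0,0)]+1*
p3 X@[(0,0,0)] terminal -1; root [(1,1,0)] d4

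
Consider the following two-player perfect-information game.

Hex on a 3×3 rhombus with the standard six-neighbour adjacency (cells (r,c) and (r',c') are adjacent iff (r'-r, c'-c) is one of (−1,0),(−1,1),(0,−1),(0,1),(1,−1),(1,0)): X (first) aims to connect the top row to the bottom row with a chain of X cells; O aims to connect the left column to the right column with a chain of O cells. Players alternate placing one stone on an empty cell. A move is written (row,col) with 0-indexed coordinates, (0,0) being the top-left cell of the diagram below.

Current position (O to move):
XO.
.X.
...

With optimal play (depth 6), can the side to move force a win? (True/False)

p1 O@[XO./.X./...]: (0,2)[XOO/.X./...]-1* (1,0)[XO./OX./...]-1 (1,2)[XO./.XO/...]-1 (2,0)[XO./.X./O..]-1 (2,1)[XO./.X./.O.]-1 (2,2)[XO./.X./..O]-1
p2 X@[XOO/.X./...]: (1,0)[XOO/XX./...]+1* (1,2)[XOO/.XX/...]-1 (2,0)[XOO/.X./X..]-1 (2,1)[XOO/.X./.X.]-1 (2,2)[XOO/.X./..X]-1
p3 O@[XOO/XX./...]: (1,2)[XOO/XXO/...]-1* (2,0)[XOO/XX./O..]-1 (2,1)[XOO/XX./.O.]-1 (2,2)[XOO/XX./..O]-1
p4 X@[XOO/XXO/...]: (2,0)[XOO/XXO/X..]+1* (2,1)[XOO/XXO/.X.]+1 (2,2)[XOO/XXO/..X]+1
p5 O@[XOO/XXO/X..] terminal -1; root [XO./.X./...] d6

O winning at [XO./.X./...]: False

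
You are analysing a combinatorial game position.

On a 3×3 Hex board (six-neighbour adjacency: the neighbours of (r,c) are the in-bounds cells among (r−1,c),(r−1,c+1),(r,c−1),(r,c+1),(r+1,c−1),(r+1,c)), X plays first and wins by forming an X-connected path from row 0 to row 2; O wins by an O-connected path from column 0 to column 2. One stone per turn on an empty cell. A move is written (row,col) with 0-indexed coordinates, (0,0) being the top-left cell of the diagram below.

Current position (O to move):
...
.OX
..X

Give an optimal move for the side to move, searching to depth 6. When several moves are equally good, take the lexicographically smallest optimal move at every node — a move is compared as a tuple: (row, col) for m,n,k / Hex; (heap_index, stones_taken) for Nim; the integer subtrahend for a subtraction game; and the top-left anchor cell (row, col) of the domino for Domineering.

O's best at [.../.OX/..X]: (0,2)

p1 O@[.../.OX/..X]: (0,0)[O../.OX/..X]-1 (0,1)[.O./.OX/..X]-1 (0,2)[..O/.OX/..X]+1* (1,0)[.../OOX/..X]-1 (2,0)[.../.OX/O.X]-1 (2,1)[.../.OX/.OX]-1
p2 X@[..O/.OX/..X]: (0,0)[X.O/.OX/..X]-1* (0,1)[.XO/.OX/..X]-1 (1,0)[..O/XOX/..X]-1 (2,0)[..O/.OX/X.X]-1 (2,1)[..O/.OX/.XX]-1
p3 O@[X.O/.OX/..X]: (0,1)[XOO/.OX/..X]+1* (1,0)[X.O/OOX/..X]+1 (2,0)[X.O/.OX/O.X]+1 (2,1)[X.O/.OX/.OX]+1
p4 X@[XOO/.OX/..X]: (1,0)[XOO/XOX/..X]-1* (2,0)[XOO/.OX/X.X]-1 (2,1)[XOO/.OX/.XX]-1
p5 O@[XOO/XOX/..X]: (2,0)[XOO/XOX/O.X]+1* (2,1)[XOO/XOX/.OX]-1
p6 X@[XOO/XOX/O.X] terminal -1; root [.../.OX/..X] d6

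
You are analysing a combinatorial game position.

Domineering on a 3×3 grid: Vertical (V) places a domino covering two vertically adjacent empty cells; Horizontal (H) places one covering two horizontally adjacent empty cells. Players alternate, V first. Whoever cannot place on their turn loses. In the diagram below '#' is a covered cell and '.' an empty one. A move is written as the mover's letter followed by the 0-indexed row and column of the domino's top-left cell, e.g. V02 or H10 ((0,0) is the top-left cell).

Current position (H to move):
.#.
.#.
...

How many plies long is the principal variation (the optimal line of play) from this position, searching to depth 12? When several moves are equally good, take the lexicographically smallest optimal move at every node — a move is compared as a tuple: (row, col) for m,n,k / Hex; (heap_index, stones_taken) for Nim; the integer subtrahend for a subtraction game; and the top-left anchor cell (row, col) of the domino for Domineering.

[.#./.#./...] H move#1: H20:-1/.#./.#./##.*, H21:-1/.#./.#./.##
[.#./.#./##.] V move#2: V00:+1/##./##./##.*, V02:+1/.##/.##/##., V12:+1/.#./.##/###
[##./##./##.] end (terminal -1, H#3); searched .#./.#./... to 12

PV length from [.#./.#./...]: 2 plies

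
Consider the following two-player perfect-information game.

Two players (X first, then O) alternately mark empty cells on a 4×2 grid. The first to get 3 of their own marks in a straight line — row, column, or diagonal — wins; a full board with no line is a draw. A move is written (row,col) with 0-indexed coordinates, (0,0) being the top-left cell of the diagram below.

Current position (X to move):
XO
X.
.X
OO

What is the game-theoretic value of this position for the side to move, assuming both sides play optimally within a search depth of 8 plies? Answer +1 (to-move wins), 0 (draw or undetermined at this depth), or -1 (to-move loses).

[XO/X./.X/OO] X move#1: (1,1):+0/XO/XX/.X/OO, (2,0):+1/XO/X./XX/OO*
[XO/X./XX/OO] end (terminal -1, O#2); searched XO/X./.X/OO to 8

value(XO/X./.X/OO, X) = +1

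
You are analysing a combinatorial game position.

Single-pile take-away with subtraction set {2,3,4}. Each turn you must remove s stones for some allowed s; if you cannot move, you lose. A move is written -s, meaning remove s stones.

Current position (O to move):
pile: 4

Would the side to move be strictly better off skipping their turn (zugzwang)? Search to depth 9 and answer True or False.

ply 1, O at 4 | -2=-1→2; -3=+1→1*; -4=+1→0
ply 2: 1 is terminal -1 (X); from 4 depth 9
pass branch (X moves first from the same position):
  | ply 1, X at 4 | -2=-1→2; -3=+1→1*; -4=+1→0
  | ply 2: 1 is terminal -1 (O); from 4 depth 9
O moving scores +1; O passing scores -1

zugzwang(4, O) = False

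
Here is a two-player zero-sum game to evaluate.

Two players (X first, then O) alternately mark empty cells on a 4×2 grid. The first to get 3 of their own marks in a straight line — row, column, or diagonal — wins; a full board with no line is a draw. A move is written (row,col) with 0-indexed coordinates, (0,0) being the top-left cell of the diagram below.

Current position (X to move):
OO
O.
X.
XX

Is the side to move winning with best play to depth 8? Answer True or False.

p1 X@[OO/O./X./XX]: (1,1)[OO/OX/X./XX]+0* (2,1)[OO/O./XX/XX]+0
p2 O@[OO/OX/X./XX]: (2,1)[OO/OX/XO/XX]+0*
p3 X@[OO/OX/XO/XX] terminal +0; root [OO/O./X./XX] d8

X winning at [OO/O./X./XX]: False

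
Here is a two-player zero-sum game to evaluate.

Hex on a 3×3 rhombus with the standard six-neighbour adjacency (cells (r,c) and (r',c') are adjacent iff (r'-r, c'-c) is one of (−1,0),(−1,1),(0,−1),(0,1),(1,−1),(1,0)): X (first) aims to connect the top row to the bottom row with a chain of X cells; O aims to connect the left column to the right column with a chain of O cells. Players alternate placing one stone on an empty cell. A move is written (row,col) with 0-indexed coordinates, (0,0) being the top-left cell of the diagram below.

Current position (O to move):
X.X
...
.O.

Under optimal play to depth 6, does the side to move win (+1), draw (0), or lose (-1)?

p1 O@[X.X/.../.O.]: (0,1)[XOX/.../.O.]-1 (1,0)[X.X/O../.O.]+1* (1,1)[X.X/.O./.O.]+1 (1,2)[X.X/..O/.O.]-1 (2,0)[X.X/.../OO.]+1 (2,2)[X.X/.../.OO]-1
p2 X@[X.X/O../.O.]: (0,1)[XXX/O../.O.]-1* (1,1)[X.X/OX./.O.]-1 (1,2)[X.X/O.X/.O.]-1 (2,0)[X.X/O../XO.]-1 (2,2)[X.X/O../.OX]-1
p3 O@[XXX/O../.O.]: (1,1)[XXX/OO./.O.]+1* (1,2)[XXX/O.O/.O.]+1 (2,0)[XXX/O../OO.]+1 (2,2)[XXX/O../.OO]+1
p4 X@[XXX/OO./.O.]: (1,2)[XXX/OOX/.O.]-1* (2,0)[XXX/OO./XO.]-1 (2,2)[XXX/OO./.OX]-1
p5 O@[XXX/OOX/.O.]: (2,0)[XXX/OOX/OO.]-1 (2,2)[XXX/OOX/.OO]+1*
p6 X@[XXX/OOX/.OO] terminal -1; root [X.X/.../.O.] d6

value(X.X/.../.O., O) = +1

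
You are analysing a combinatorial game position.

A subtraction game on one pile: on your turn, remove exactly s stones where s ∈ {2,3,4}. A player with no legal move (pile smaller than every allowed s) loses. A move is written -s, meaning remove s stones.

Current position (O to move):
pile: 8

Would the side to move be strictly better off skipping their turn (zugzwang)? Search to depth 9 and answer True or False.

zugzwang(8, O) = False

ply 1, O at 8 | -2=+1→6*; -3=-1→5; -4=-1→4
ply 2, X at 6 | -2=-1→4*; -3=-1→3; -4=-1→2
ply 3, O at 4 | -2=-1→2; -3=+1→1*; -4=+1→0
ply 4: 1 is terminal -1 (X); from 8 depth 9
suppose O passes — search the same position with X to move:
pass> ply 1, X at 8 | -2=+1→6*; -3=-1→5; -4=-1→4
pass> ply 2, O at 6 | -2=-1→4*; -3=-1→3; -4=-1→2
pass> ply 3, X at 4 | -2=-1→2; -3=+1→1*; -4=+1→0
pass> ply 4: 1 is terminal -1 (O); from 8 depth 9
for O: play +1, pass -1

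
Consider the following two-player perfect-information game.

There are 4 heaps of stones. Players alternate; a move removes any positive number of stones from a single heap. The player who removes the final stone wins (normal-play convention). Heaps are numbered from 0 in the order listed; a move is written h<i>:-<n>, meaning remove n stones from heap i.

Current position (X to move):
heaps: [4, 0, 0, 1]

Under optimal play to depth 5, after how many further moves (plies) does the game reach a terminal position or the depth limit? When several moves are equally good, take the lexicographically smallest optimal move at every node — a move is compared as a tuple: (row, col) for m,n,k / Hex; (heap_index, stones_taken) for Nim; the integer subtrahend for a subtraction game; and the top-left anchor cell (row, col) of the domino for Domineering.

PV length from [(4,0,0,1)]: 3 plies

p1 X@[(4,0,0,1)]: h0:-1[(3,0,0,1)]-1 h0:-2[(2,0,0,1)]-1 h0:-3[(1,0,0,1)]+1* h0:-4[(0,0,0,1)]-1 h3:-1[(4,0,0,0)]-1
p2 O@[(1,0,0,1)]: h0:-1[(0,0,0,1)]-1* h3:-1[(1,0,0,0)]-1
p3 X@[(0,0,0,1)]: h3:-1[(0,0,0,0)]+1*
p4 O@[(0,0,0,0)] terminal -1; root [(4,0,0,1)] d5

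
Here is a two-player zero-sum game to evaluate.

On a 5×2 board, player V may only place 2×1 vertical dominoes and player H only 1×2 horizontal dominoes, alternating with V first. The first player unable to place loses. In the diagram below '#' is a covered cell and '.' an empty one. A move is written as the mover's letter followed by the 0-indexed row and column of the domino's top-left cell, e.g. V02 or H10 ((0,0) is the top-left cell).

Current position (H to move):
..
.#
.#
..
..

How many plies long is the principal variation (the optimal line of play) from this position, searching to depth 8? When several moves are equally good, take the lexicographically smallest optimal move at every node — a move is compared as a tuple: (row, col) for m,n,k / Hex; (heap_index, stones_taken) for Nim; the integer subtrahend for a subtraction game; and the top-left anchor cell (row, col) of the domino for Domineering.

p1 H@[../.#/.#/../..]: H00[##/.#/.#/../..]-1 H30[../.#/.#/##/..]+1* H40[../.#/.#/../##]+1
p2 V@[../.#/.#/##/..]: V00[#./##/.#/##/..]-1* V10[../##/##/##/..]-1
p3 H@[#./##/.#/##/..]: H40[#./##/.#/##/##]+1*
p4 V@[#./##/.#/##/##] terminal -1; root [../.#/.#/../..] d8

PV length from [../.#/.#/../..]: 3 plies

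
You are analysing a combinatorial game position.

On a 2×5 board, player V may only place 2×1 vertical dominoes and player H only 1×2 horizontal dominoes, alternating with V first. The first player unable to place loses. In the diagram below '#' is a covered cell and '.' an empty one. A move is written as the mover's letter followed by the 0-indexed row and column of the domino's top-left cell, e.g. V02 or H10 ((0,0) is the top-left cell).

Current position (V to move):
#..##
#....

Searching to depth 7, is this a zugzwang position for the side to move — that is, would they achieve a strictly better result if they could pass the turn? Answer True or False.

ply 1, V at #..##/#.... | V01=-1→##.##/##...; V02=+1→#.###/#.#..*
ply 2, H at #.###/#.#.. | H13=-1→#.###/#.###*
ply 3, V at #.###/#.### | V01=+1→#####/#####*
ply 4: #####/##### is terminal -1 (H); from #..##/#.... depth 7
suppose V passes — search the same position with H to move:
pass> ply 1, H at #..##/#.... | H01=+1→#####/#....*; H11=+1→#..##/###..; H12=-1→#..##/#.##.; H13=-1→#..##/#..##
pass> ply 2: #####/#.... is terminal -1 (V); from #..##/#.... depth 7
for V: play +1, pass -1

zugzwang(#..##/#...., V) = False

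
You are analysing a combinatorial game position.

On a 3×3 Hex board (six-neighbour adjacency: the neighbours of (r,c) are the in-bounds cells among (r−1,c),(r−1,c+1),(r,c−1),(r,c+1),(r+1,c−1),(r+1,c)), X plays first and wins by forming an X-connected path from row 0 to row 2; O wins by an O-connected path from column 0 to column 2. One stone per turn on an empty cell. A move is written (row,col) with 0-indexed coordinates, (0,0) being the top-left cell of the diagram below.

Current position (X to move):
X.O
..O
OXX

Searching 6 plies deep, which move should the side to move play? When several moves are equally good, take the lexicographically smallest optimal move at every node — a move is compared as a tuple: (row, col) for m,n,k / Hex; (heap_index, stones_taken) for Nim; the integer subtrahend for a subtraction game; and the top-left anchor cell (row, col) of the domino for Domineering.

ply 1, X at X.O/..O/OXX | (0,1)=-1→XXO/..O/OXX; (1,0)=-1→X.O/X.O/OXX; (1,1)=+1→X.O/.XO/OXX*
ply 2, O at X.O/.XO/OXX | (0,1)=-1→XOO/.XO/OXX*; (1,0)=-1→X.O/OXO/OXX
ply 3, X at XOO/.XO/OXX | (1,0)=+1→XOO/XXO/OXX*
ply 4: XOO/XXO/OXX is terminal -1 (O); from X.O/..O/OXX depth 6

X's best at [X.O/..O/OXX]: (1,1)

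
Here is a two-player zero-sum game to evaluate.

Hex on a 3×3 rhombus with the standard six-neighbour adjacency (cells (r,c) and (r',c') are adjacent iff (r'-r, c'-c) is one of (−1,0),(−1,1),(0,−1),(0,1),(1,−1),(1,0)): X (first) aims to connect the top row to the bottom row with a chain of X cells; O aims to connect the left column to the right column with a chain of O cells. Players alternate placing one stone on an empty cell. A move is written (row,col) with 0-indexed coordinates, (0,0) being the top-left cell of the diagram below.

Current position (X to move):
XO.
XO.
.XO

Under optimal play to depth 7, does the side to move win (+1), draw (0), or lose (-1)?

value(XO./XO./.XO, X) = +1

[XO./XO./.XO] X move#1: (0,2):+1/XOX/XO./.XO*, (1,2):+1/XO./XOX/.XO, (2,0):+1/XO./XO./XXO
[XOX/XO./.XO] O move#2: (1,2):-1/XOX/XOO/.XO*, (2,0):-1/XOX/XO./OXO
[XOX/XOO/.XO] X move#3: (2,0):+1/XOX/XOO/XXO*
[XOX/XOO/XXO] end (terminal -1, O#4); searched XO./XO./.XO to 7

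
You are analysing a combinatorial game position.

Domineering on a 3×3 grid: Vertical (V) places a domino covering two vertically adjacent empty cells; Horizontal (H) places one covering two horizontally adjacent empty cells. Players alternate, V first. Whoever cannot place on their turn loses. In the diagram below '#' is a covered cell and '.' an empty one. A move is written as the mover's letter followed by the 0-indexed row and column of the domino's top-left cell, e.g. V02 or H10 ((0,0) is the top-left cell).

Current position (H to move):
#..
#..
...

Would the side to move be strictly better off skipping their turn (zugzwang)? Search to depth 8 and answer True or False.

zugzwang(#../#../..., H) = False

p1 H@[#../#../...]: H01[###/#../...]-1 H11[#../###/...]+1* H20[#../#../##.]-1 H21[#../#../.##]-1
p2 V@[#../###/...] terminal -1; root [#../#../...] d8
pass branch (V moves first from the same position):
  | p1 V@[#../#../...]: V01[##./##./...]+1* V02[#.#/#.#/...]+1 V11[#../##./.#.]+1 V12[#../#.#/..#]+1
  | p2 H@[##./##./...]: H20[##./##./##.]-1* H21[##./##./.##]-1
  | p3 V@[##./##./##.]: V02[###/###/##.]+1* V12[##./###/###]+1
  | p4 H@[###/###/##.] terminal -1; root [#../#../...] d8
H moving scores +1; H passing scores -1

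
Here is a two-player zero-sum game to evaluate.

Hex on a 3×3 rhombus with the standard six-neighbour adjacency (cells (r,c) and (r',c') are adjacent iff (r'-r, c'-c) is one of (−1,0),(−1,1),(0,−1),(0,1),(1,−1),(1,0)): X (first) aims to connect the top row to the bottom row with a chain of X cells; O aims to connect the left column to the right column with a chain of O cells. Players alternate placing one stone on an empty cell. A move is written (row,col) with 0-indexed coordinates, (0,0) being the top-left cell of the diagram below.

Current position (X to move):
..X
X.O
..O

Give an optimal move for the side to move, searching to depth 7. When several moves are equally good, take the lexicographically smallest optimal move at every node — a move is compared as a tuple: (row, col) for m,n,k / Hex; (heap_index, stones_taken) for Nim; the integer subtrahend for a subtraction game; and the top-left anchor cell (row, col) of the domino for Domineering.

X's best at [..X/X.O/..O]: (1,1)

[..X/X.O/..O] X move#1: (0,0):-1/X.X/X.O/..O, (0,1):-1/.XX/X.O/..O, (1,1):+1/..X/XXO/..O*, (2,0):+1/..X/X.O/X.O, (2,1):+1/..X/X.O/.XO
[..X/XXO/..O] O move#2: (0,0):-1/O.X/XXO/..O*, (0,1):-1/.OX/XXO/..O, (2,0):-1/..X/XXO/O.O, (2,1):-1/..X/XXO/.OO
[O.X/XXO/..O] X move#3: (0,1):+1/OXX/XXO/..O*, (2,0):+1/O.X/XXO/X.O, (2,1):+1/O.X/XXO/.XO
[OXX/XXO/..O] O move#4: (2,0):-1/OXX/XXO/O.O*, (2,1):-1/OXX/XXO/.OO
[OXX/XXO/O.O] X move#5: (2,1):+1/OXX/XXO/OXO*
[OXX/XXO/OXO] end (terminal -1, O#6); searched ..X/X.O/..O to 7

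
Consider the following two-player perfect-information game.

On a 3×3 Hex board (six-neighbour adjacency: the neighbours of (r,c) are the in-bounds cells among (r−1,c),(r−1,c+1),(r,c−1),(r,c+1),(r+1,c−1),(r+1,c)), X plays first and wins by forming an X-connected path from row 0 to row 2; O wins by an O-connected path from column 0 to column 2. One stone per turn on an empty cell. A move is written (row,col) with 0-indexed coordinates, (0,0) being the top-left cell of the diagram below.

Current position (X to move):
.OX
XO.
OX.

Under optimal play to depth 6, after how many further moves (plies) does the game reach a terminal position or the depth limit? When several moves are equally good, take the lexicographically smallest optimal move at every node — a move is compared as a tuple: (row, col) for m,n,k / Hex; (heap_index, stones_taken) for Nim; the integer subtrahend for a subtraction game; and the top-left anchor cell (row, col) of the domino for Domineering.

ply 1, X at .OX/XO./OX. | (0,0)=-1→XOX/XO./OX.; (1,2)=+1→.OX/XOX/OX.*; (2,2)=-1→.OX/XO./OXX
ply 2: .OX/XOX/OX. is terminal -1 (O); from .OX/XO./OX. depth 6

PV length from [.OX/XO./OX.]: 1 ply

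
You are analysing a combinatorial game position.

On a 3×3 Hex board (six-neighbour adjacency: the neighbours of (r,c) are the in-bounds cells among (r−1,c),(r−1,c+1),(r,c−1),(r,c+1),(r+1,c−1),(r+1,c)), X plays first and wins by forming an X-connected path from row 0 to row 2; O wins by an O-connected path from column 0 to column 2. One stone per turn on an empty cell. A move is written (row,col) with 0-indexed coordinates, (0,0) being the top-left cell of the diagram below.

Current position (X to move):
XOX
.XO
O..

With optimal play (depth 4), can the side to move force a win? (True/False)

ply 1, X at XOX/.XO/O.. | (1,0)=-1→XOX/XXO/O..; (2,1)=+1→XOX/.XO/OX.*; (2,2)=-1→XOX/.XO/O.X
ply 2: XOX/.XO/OX. is terminal -1 (O); from XOX/.XO/O.. depth 4

X winning at [XOX/.XO/O..]: True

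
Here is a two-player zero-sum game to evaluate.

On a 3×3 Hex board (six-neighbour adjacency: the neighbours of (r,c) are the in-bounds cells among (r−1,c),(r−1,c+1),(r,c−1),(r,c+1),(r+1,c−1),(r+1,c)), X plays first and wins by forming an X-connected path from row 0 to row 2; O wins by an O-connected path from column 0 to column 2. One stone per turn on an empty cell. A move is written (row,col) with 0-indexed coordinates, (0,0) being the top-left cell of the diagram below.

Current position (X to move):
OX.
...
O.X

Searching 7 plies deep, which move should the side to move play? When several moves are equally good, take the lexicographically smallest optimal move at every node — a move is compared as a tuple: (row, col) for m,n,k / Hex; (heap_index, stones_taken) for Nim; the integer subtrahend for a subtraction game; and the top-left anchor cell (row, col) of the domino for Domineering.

X's best at [OX./.../O.X]: (1,1)

[OX./.../O.X] X move#1: (0,2):-1/OXX/.../O.X, (1,0):-1/OX./X../O.X, (1,1):+1/OX./.X./O.X*, (1,2):+1/OX./..X/O.X, (2,1):-1/OX./.../OXX
[OX./.X./O.X] O move#2: (0,2):-1/OXO/.X./O.X*, (1,0):-1/OX./OX./O.X, (1,2):-1/OX./.XO/O.X, (2,1):-1/OX./.X./OOX
[OXO/.X./O.X] X move#3: (1,0):+1/OXO/XX./O.X*, (1,2):+1/OXO/.XX/O.X, (2,1):+1/OXO/.X./OXX
[OXO/XX./O.X] O move#4: (1,2):-1/OXO/XXO/O.X*, (2,1):-1/OXO/XX./OOX
[OXO/XXO/O.X] X move#5: (2,1):+1/OXO/XXO/OXX*
[OXO/XXO/OXX] end (terminal -1, O#6); searched OX./.../O.X to 7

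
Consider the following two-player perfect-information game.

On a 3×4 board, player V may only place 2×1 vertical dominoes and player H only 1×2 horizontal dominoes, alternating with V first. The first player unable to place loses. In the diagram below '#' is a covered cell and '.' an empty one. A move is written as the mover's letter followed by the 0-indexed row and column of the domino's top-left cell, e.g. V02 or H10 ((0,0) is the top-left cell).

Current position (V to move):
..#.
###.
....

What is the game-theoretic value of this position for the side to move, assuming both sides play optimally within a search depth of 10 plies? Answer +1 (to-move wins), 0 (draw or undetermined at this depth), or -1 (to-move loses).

value(..#./###./...., V) = -1

ply 1, V at ..#./###./.... | V03=-1→..##/####/....*; V13=-1→..#./####/...#
ply 2, H at ..##/####/.... | H00=+1→####/####/....*; H20=+1→..##/####/##..; H21=+1→..##/####/.##.; H22=+1→..##/####/..##
ply 3: ####/####/.... is terminal -1 (V); from ..#./###./.... depth 10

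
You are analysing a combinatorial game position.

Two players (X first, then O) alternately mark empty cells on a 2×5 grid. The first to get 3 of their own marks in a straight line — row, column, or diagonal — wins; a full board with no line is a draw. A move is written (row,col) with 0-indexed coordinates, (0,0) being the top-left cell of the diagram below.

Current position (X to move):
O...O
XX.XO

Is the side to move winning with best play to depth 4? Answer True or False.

[O...O/XX.XO] X move#1: (0,1):+0/OX..O/XX.XO, (0,2):+0/O.X.O/XX.XO, (0,3):+0/O..XO/XX.XO, (1,2):+1/O...O/XXXXO*
[O...O/XXXXO] end (terminal -1, O#2); searched O...O/XX.XO to 4

X winning at [O...O/XX.XO]: True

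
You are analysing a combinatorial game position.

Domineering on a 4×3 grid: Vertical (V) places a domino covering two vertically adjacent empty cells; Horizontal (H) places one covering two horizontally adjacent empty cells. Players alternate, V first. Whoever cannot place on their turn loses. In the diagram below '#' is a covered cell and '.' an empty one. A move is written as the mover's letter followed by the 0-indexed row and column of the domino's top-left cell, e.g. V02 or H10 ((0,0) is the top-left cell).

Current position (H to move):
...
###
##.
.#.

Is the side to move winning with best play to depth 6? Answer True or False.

H winning at [.../###/##./.#.]: False

ply 1, H at .../###/##./.#. | H00=-1→##./###/##./.#.*; H01=-1→.##/###/##./.#.
ply 2, V at ##./###/##./.#. | V22=+1→##./###/###/.##*
ply 3: ##./###/###/.## is terminal -1 (H); from .../###/##./.#. depth 6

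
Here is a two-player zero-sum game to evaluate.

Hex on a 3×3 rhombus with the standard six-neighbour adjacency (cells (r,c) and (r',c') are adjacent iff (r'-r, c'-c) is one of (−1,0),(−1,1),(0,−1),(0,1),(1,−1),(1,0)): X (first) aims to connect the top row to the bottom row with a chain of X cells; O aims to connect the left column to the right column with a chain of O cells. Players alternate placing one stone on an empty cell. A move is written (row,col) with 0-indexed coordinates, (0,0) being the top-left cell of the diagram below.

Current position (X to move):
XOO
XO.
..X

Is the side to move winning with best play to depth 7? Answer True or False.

X winning at [XOO/XO./..X]: True

p1 X@[XOO/XO./..X]: (1,2)[XOO/XOX/..X]-1 (2,0)[XOO/XO./X.X]+1* (2,1)[XOO/XO./.XX]-1
p2 O@[XOO/XO./X.X] terminal -1; root [XOO/XO./..X] d7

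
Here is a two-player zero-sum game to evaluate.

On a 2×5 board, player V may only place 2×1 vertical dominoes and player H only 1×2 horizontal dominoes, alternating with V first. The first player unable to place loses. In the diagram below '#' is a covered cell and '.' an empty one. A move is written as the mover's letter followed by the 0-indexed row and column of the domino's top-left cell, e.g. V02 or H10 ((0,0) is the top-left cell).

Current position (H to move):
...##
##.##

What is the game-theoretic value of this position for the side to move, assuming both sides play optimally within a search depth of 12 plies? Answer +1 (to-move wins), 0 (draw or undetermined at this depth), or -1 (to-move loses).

value(...##/##.##, H) = +1

[...##/##.##] H move#1: H00:-1/##.##/##.##, H01:+1/.####/##.##*
[.####/##.##] end (terminal -1, V#2); searched ...##/##.## to 12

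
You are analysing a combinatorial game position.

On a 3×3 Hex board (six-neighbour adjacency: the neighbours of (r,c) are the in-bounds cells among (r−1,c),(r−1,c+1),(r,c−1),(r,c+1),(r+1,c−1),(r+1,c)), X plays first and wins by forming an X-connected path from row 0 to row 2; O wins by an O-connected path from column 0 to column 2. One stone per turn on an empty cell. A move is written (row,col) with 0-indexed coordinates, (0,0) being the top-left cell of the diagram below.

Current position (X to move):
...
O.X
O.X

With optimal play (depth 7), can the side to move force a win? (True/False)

[.../O.X/O.X] X move#1: (0,0):-1/X../O.X/O.X, (0,1):+1/.X./O.X/O.X*, (0,2):+1/..X/O.X/O.X, (1,1):+1/.../OXX/O.X, (2,1):-1/.../O.X/OXX
[.X./O.X/O.X] O move#2: (0,0):-1/OX./O.X/O.X*, (0,2):-1/.XO/O.X/O.X, (1,1):-1/.X./OOX/O.X, (2,1):-1/.X./O.X/OOX
[OX./O.X/O.X] X move#3: (0,2):+1/OXX/O.X/O.X*, (1,1):+1/OX./OXX/O.X, (2,1):+1/OX./O.X/OXX
[OXX/O.X/O.X] end (terminal -1, O#4); searched .../O.X/O.X to 7

X winning at [.../O.X/O.X]: True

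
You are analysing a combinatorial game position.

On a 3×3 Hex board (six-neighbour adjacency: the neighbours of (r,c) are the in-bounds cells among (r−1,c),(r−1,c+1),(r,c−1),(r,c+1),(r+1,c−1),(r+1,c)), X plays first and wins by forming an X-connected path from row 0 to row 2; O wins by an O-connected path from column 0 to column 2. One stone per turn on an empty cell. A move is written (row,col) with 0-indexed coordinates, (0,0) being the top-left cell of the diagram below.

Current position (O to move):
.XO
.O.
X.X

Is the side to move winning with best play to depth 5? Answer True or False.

ply 1, O at .XO/.O./X.X | (0,0)=-1→OXO/.O./X.X; (1,0)=+1→.XO/OO./X.X*; (1,2)=-1→.XO/.OO/X.X; (2,1)=-1→.XO/.O./XOX
ply 2: .XO/OO./X.X is terminal -1 (X); from .XO/.O./X.X depth 5

O winning at [.XO/.O./X.X]: True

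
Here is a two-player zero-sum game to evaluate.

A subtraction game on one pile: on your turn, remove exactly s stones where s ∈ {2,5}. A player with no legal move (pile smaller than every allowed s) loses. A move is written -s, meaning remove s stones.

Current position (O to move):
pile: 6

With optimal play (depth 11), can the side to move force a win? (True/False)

p1 O@[6]: -2[4]+1* -5[1]+1
p2 X@[4]: -2[2]-1*
p3 O@[2]: -2[0]+1*
p4 X@[0] terminal -1; root [6] d11

O winning at [6]: True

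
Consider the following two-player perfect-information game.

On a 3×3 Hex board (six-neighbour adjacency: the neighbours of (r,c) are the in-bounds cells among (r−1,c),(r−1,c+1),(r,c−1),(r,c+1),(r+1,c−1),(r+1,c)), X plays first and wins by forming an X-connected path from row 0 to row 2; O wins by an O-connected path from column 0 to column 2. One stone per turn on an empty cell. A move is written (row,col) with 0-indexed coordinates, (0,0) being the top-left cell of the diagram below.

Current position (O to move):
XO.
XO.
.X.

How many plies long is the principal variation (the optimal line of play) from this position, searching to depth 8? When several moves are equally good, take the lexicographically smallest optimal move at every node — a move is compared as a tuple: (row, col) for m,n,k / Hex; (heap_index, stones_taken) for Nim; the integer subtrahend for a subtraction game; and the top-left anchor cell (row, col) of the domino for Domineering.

PV length from [XO./XO./.X.]: 3 plies

ply 1, O at XO./XO./.X. | (0,2)=-1→XOO/XO./.X.; (1,2)=-1→XO./XOO/.X.; (2,0)=+1→XO./XO./OX.*; (2,2)=-1→XO./XO./.XO
ply 2, X at XO./XO./OX. | (0,2)=-1→XOX/XO./OX.*; (1,2)=-1→XO./XOX/OX.; (2,2)=-1→XO./XO./OXX
ply 3, O at XOX/XO./OX. | (1,2)=+1→XOX/XOO/OX.*; (2,2)=-1→XOX/XO./OXO
ply 4: XOX/XOO/OX. is terminal -1 (X); from XO./XO./.X. depth 8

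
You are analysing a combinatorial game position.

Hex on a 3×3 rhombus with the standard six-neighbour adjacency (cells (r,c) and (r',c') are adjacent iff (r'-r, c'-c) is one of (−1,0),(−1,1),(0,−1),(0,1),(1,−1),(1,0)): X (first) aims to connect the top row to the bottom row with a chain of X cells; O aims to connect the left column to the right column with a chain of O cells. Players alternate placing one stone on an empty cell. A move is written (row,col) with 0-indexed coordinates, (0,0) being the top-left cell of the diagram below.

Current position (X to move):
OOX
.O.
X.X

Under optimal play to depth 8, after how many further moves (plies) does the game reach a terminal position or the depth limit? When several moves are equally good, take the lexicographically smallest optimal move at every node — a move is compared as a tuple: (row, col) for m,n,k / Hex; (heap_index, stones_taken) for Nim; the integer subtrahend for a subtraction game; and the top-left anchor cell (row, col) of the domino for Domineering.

PV length from [OOX/.O./X.X]: 1 ply

[OOX/.O./X.X] X move#1: (1,0):-1/OOX/XO./X.X, (1,2):+1/OOX/.OX/X.X*, (2,1):-1/OOX/.O./XXX
[OOX/.OX/X.X] end (terminal -1, O#2); searched OOX/.O./X.X to 8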